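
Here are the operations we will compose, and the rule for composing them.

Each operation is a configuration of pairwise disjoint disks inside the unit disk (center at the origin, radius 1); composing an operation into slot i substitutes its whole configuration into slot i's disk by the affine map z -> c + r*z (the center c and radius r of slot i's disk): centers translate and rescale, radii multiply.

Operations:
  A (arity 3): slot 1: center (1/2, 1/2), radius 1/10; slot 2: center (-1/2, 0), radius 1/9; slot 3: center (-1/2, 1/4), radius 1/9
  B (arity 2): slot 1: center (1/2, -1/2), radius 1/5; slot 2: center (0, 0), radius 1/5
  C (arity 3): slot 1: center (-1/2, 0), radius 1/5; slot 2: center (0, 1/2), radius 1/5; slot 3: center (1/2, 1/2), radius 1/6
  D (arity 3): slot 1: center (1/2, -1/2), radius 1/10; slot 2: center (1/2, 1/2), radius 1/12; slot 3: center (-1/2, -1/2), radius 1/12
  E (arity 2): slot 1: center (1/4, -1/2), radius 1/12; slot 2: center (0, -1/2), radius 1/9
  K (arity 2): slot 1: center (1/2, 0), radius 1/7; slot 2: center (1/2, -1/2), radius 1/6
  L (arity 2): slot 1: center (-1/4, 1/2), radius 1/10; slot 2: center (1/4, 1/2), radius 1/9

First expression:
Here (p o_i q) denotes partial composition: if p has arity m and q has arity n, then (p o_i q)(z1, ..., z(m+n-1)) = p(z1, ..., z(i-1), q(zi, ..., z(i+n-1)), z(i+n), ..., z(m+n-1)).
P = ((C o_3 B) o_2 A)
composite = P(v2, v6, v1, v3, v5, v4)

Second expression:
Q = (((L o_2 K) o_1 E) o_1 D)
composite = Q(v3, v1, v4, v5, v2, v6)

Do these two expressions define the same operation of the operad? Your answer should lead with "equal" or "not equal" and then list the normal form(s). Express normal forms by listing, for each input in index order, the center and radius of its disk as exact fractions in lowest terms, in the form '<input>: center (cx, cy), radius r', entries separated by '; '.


not equal — first v1: center (-1/10, 1/2), radius 1/45; v2: center (-1/2, 0), radius 1/5; v3: center (-1/10, 11/20), radius 1/45; v4: center (1/2, 1/2), radius 1/30; v5: center (7/12, 5/12), radius 1/30; v6: center (1/10, 3/5), radius 1/50, second v1: center (-53/240, 109/240), radius 1/1440; v2: center (11/36, 1/2), radius 1/63; v3: center (-53/240, 107/240), radius 1/1200; v4: center (-11/48, 107/240), radius 1/1440; v5: center (-1/4, 9/20), radius 1/90; v6: center (11/36, 4/9), radius 1/54

Normal form of the first expression: v1: center (-1/10, 1/2), radius 1/45; v2: center (-1/2, 0), radius 1/5; v3: center (-1/10, 11/20), radius 1/45; v4: center (1/2, 1/2), radius 1/30; v5: center (7/12, 5/12), radius 1/30; v6: center (1/10, 3/5), radius 1/50
Normal form of the second expression: v1: center (-53/240, 109/240), radius 1/1440; v2: center (11/36, 1/2), radius 1/63; v3: center (-53/240, 107/240), radius 1/1200; v4: center (-11/48, 107/240), radius 1/1440; v5: center (-1/4, 9/20), radius 1/90; v6: center (11/36, 4/9), radius 1/54
Distinct normal forms: not equal.


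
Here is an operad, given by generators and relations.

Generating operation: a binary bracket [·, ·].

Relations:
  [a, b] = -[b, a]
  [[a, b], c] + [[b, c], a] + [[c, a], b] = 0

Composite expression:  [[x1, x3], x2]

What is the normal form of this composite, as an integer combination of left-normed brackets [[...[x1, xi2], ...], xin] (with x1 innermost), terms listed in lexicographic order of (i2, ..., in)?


Expand each bracket as ab - ba; the x1-initial words give the coefficients.
Composite bracket: [[x1, x3], x2]
The bracket unfolds into 4 signed words via [a, b] = ab - ba (2^2 = 4).
Coefficients come from the x1-initial words:
  x1x3x2 appears with sign +1, giving the term +[[x1, x3], x2]

[[x1, x3], x2]


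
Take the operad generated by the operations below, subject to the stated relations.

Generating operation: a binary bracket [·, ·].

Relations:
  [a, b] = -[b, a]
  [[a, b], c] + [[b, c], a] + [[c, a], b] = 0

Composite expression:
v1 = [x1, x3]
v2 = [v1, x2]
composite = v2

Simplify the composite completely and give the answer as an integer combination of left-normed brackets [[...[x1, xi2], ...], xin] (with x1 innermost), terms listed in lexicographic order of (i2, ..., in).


Antisymmetry and Jacobi reduce to x1-anchored left-normed brackets.
Composite bracket: [[x1, x3], x2]
Full expansion: 4 signed words from ab - ba (2^2 = 4).
Coefficients come from the x1-initial words:
  sign of x1x3x2 is +1, so it contributes +[[x1, x3], x2]

[[x1, x3], x2]


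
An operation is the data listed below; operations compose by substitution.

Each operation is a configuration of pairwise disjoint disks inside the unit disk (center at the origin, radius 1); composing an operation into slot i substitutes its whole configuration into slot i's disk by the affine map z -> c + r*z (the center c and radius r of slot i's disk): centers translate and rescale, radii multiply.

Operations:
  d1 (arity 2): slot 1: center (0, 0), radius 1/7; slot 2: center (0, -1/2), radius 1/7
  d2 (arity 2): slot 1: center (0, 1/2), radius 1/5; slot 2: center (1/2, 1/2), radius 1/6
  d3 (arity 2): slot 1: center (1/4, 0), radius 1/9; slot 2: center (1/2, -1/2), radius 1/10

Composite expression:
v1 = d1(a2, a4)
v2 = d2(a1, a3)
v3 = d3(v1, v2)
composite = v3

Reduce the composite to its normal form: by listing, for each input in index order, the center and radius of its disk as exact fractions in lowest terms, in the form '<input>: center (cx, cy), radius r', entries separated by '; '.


a1: center (1/2, -9/20), radius 1/50; a2: center (1/4, 0), radius 1/63; a3: center (11/20, -9/20), radius 1/60; a4: center (1/4, -1/18), radius 1/63


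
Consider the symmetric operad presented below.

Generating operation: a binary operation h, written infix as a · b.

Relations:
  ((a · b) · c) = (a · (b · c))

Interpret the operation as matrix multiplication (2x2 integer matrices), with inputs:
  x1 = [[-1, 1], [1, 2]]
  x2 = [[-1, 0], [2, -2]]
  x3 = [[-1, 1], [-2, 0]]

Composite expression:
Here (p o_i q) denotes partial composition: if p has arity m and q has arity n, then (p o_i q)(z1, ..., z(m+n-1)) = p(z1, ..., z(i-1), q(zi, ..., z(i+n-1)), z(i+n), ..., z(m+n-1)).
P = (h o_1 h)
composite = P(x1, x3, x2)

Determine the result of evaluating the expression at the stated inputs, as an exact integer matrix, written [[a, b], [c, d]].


[[-1, 2], [7, -2]]

(x1 · x3) = [[-1, -1], [-5, 1]]
((x1 · x3) · x2) = [[-1, 2], [7, -2]]


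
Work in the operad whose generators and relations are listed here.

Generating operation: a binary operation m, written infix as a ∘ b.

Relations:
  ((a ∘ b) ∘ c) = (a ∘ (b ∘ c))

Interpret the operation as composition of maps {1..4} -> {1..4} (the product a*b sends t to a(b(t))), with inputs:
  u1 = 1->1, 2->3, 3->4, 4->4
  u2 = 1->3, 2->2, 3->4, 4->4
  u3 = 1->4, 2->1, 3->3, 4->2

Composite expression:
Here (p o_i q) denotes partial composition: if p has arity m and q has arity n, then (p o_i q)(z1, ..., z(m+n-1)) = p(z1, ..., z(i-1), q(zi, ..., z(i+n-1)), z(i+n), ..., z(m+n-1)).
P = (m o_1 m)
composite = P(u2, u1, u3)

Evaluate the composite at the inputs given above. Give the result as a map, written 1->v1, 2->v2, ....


1->4, 2->3, 3->4, 4->4

(u2 ∘ u1) = 1->3, 2->4, 3->4, 4->4
((u2 ∘ u1) ∘ u3) = 1->4, 2->3, 3->4, 4->4


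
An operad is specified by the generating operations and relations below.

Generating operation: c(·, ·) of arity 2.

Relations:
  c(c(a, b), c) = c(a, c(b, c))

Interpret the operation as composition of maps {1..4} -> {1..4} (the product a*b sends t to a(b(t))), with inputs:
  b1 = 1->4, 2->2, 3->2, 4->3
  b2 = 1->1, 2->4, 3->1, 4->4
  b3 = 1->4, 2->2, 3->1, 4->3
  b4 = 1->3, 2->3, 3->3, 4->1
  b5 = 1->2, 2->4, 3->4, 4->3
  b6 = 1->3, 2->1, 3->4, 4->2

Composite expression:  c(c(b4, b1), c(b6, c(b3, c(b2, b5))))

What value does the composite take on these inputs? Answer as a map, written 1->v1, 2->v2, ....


c(b4, b1) = 1->1, 2->3, 3->3, 4->3
c(b2, b5) = 1->4, 2->4, 3->4, 4->1
c(b3, c(b2, b5)) = 1->3, 2->3, 3->3, 4->4
c(b6, c(b3, c(b2, b5))) = 1->4, 2->4, 3->4, 4->2
c(c(b4, b1), c(b6, c(b3, c(b2, b5)))) = 1->3, 2->3, 3->3, 4->3

1->3, 2->3, 3->3, 4->3


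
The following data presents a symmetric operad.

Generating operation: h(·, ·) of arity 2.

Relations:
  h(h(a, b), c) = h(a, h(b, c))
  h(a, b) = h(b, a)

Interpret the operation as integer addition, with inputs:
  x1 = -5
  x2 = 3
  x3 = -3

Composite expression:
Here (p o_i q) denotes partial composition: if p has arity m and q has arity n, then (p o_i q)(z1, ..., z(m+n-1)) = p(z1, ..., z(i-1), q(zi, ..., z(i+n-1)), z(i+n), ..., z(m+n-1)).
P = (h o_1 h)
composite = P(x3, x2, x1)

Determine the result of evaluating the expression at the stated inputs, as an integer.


-5


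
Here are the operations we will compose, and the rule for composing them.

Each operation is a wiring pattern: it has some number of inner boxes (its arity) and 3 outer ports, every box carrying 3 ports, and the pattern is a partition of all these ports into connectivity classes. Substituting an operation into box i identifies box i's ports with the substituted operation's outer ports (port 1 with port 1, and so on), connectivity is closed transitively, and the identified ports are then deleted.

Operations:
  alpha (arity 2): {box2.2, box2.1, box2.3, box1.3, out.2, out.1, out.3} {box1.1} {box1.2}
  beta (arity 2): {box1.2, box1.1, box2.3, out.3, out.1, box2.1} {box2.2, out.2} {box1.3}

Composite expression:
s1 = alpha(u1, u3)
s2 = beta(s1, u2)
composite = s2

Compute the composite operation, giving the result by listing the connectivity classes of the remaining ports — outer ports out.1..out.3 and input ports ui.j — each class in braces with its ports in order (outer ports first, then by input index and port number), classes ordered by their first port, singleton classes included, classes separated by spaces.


Treat the ports identified at beta as solder joints: merge, then drop.
the subtree at alpha composes to {out.1, out.2, out.3, u1.3, u3.1, u3.2, u3.3} {u1.1} {u1.2} on (u1, u3); out.j = own outer ports
the subtree at beta composes to {out.1, out.3, u1.3, u2.1, u2.3, u3.1, u3.2, u3.3} {out.2, u2.2} {u1.1} {u1.2} on (u1, u3, u2); out.j = own outer ports

{out.1, out.3, u1.3, u2.1, u2.3, u3.1, u3.2, u3.3} {out.2, u2.2} {u1.1} {u1.2}


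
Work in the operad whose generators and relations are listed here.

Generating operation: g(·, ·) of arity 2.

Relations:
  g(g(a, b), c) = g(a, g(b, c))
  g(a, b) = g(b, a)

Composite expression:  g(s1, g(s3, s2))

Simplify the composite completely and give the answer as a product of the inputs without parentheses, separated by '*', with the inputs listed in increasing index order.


s1 * s2 * s3

Any arrangement under g is one operation, so sort the s-inputs.
g(s3, s2) collapses to s3 * s2
g(s1, g(s3, s2)) collapses to s1 * s3 * s2
putting the inputs in ascending order: s1 * s2 * s3


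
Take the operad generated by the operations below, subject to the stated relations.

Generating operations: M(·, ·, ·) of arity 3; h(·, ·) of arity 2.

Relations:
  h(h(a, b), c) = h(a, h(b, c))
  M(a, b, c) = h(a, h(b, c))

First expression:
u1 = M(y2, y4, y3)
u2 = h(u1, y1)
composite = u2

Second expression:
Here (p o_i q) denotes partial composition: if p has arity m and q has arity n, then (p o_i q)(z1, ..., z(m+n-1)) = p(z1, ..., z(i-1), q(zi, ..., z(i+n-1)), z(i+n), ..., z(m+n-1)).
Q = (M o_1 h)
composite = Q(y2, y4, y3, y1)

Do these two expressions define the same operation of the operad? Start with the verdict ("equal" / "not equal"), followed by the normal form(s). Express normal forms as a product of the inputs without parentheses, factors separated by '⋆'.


equal; both compose to y2 ⋆ y4 ⋆ y3 ⋆ y1

Normal form of the first expression: y2 ⋆ y4 ⋆ y3 ⋆ y1
Normal form of the second expression: y2 ⋆ y4 ⋆ y3 ⋆ y1
The normal forms match — equal.


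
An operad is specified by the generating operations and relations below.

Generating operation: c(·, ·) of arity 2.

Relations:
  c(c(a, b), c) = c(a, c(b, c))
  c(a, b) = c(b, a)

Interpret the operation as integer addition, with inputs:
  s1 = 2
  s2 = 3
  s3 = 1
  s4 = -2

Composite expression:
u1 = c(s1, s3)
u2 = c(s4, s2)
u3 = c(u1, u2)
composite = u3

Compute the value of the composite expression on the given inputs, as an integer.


4


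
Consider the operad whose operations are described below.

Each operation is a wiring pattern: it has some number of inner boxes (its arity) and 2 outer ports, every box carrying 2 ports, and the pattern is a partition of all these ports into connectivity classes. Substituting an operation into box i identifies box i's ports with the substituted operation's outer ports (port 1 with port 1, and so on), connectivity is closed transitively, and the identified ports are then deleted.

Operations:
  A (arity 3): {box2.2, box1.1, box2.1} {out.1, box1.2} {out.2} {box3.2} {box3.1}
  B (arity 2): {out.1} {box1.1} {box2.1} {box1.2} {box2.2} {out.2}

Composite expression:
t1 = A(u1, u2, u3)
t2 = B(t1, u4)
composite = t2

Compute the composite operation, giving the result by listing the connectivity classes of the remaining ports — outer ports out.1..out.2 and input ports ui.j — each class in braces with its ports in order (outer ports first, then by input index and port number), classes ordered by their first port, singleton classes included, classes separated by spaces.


{out.1} {out.2} {u1.1, u2.1, u2.2} {u1.2} {u3.1} {u3.2} {u4.1} {u4.2}

Reachability decides: close wires over B-identified ports.
after A, the pattern on (u1, u2, u3) reads {out.1, u1.2} {out.2} {u1.1, u2.1, u2.2} {u3.1} {u3.2} (out.j = its outer ports)
after B, the pattern on (u1, u2, u3, u4) reads {out.1} {out.2} {u1.1, u2.1, u2.2} {u1.2} {u3.1} {u3.2} {u4.1} {u4.2} (out.j = its outer ports)


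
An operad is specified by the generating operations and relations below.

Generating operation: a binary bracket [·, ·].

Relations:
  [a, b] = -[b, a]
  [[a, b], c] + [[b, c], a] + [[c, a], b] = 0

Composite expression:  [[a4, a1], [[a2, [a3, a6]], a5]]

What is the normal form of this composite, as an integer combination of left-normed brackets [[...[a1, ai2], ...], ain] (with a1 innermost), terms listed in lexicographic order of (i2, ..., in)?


-[[[[[a1, a4], a2], a3], a6], a5] + [[[[[a1, a4], a2], a6], a3], a5] + [[[[[a1, a4], a3], a6], a2], a5] + [[[[[a1, a4], a5], a2], a3], a6] - [[[[[a1, a4], a5], a2], a6], a3] - [[[[[a1, a4], a5], a3], a6], a2] + [[[[[a1, a4], a5], a6], a3], a2] - [[[[[a1, a4], a6], a3], a2], a5]


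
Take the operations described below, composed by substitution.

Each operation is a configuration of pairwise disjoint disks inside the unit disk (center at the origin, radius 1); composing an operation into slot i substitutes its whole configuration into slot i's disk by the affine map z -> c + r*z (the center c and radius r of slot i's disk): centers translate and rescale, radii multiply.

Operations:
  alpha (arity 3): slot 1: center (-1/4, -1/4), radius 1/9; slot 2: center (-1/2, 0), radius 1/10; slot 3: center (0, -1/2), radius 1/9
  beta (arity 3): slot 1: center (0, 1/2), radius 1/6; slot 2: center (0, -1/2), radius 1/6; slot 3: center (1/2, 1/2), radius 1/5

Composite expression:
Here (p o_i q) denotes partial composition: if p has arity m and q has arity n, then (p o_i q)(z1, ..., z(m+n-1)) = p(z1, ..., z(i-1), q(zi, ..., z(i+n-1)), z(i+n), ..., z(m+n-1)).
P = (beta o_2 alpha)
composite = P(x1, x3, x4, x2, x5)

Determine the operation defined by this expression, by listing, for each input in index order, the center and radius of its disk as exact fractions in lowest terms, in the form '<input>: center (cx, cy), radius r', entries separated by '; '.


Follow each x-input down from beta: c' goes to c + r*c', radius to r*r'.
x1: after 1 affine step, its disk has center (0, 1/2), radius 1/6
x3: after 2 affine steps, its disk has center (-1/24, -13/24), radius 1/54
x4: after 2 affine steps, its disk has center (-1/12, -1/2), radius 1/60
x2: after 2 affine steps, its disk has center (0, -7/12), radius 1/54
x5: after 1 affine step, its disk has center (1/2, 1/2), radius 1/5

x1: center (0, 1/2), radius 1/6; x2: center (0, -7/12), radius 1/54; x3: center (-1/24, -13/24), radius 1/54; x4: center (-1/12, -1/2), radius 1/60; x5: center (1/2, 1/2), radius 1/5


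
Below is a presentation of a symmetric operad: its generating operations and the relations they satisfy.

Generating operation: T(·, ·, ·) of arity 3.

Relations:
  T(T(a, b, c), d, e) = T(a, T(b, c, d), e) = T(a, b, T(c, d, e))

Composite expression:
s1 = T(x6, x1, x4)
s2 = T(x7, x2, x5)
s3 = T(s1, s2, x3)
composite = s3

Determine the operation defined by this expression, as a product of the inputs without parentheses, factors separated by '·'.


x6 · x1 · x4 · x7 · x2 · x5 · x3

Under associativity of T, the answer is the x's in reading order.
T(x6, x1, x4) reduces to x6 · x1 · x4
T(x7, x2, x5) reduces to x7 · x2 · x5
T(T(x6, x1, x4), T(x7, x2, x5), x3) reduces to x6 · x1 · x4 · x7 · x2 · x5 · x3


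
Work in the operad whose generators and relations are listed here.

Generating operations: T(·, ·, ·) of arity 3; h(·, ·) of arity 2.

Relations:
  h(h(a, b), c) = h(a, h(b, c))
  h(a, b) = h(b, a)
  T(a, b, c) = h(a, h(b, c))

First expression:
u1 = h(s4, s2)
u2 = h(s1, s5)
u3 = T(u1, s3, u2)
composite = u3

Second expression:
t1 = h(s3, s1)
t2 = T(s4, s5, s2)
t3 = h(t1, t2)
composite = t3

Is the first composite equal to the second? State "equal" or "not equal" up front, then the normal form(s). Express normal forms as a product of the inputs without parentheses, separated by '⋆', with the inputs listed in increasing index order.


equal — both sides give s1 ⋆ s2 ⋆ s3 ⋆ s4 ⋆ s5


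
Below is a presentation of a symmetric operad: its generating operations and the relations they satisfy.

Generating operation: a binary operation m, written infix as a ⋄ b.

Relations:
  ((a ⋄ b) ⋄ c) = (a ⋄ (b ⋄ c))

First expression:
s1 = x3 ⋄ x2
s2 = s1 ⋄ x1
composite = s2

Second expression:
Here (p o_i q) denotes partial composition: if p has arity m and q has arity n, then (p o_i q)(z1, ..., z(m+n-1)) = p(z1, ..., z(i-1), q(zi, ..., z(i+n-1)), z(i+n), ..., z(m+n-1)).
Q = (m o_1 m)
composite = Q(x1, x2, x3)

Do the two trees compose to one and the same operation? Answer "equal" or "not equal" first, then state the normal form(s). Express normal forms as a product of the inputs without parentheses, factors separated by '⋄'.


The first expression reduces to x3 ⋄ x2 ⋄ x1
The second expression reduces to x1 ⋄ x2 ⋄ x3
The forms do not match — not equal.

not equal: they reduce to x3 ⋄ x2 ⋄ x1 and x1 ⋄ x2 ⋄ x3


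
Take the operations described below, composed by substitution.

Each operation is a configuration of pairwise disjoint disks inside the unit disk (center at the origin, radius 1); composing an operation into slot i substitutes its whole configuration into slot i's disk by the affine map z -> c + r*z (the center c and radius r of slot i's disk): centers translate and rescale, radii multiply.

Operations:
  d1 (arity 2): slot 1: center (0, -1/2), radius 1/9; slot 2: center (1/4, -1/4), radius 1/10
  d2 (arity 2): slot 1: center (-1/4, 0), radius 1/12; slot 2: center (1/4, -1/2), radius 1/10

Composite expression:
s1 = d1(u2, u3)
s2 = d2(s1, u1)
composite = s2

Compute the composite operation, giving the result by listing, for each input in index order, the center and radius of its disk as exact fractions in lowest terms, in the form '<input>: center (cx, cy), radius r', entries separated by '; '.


Below d2, radii multiply path by path; the u-disk centers shift.
input u2: applying the 2 nested substitutions gives center (-1/4, -1/24), radius 1/108
input u3: applying the 2 nested substitutions gives center (-11/48, -1/48), radius 1/120
input u1: applying the 1 nested substitution gives center (1/4, -1/2), radius 1/10

u1: center (1/4, -1/2), radius 1/10; u2: center (-1/4, -1/24), radius 1/108; u3: center (-11/48, -1/48), radius 1/120


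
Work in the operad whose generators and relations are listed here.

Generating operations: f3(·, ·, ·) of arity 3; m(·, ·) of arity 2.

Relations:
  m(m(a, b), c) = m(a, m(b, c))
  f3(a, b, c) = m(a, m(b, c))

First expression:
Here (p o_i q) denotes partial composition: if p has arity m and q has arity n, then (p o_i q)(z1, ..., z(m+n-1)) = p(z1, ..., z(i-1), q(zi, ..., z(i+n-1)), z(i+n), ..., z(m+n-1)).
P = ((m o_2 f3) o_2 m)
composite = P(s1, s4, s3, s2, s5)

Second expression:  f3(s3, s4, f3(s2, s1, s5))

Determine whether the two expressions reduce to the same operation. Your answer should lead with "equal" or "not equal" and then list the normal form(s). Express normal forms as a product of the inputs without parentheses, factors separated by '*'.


not equal: they reduce to s1 * s4 * s3 * s2 * s5 and s3 * s4 * s2 * s1 * s5

The first expression reduces to s1 * s4 * s3 * s2 * s5
The second expression reduces to s3 * s4 * s2 * s1 * s5
The forms do not match — not equal.


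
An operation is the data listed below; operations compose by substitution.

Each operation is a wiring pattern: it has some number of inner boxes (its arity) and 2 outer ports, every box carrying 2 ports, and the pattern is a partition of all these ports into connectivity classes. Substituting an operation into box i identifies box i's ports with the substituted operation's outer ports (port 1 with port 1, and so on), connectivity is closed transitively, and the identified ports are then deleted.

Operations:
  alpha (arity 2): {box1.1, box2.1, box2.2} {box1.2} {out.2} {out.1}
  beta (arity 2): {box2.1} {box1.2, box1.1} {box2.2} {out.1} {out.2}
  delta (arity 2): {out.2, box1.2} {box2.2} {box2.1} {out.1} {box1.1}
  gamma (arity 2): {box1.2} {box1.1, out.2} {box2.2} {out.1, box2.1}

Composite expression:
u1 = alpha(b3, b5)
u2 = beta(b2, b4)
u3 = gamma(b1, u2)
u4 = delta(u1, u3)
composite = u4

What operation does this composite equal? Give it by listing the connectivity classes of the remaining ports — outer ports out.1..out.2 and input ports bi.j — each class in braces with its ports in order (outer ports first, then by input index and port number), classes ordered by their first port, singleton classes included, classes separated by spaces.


{out.1} {out.2} {b1.1} {b1.2} {b2.1, b2.2} {b3.1, b5.1, b5.2} {b3.2} {b4.1} {b4.2}

Treat the ports identified at delta as solder joints: merge, then drop.
the subtree at alpha composes to {out.1} {out.2} {b3.1, b5.1, b5.2} {b3.2} on (b3, b5); out.j = own outer ports
the subtree at beta composes to {out.1} {out.2} {b2.1, b2.2} {b4.1} {b4.2} on (b2, b4); out.j = own outer ports
the subtree at gamma composes to {out.1} {out.2, b1.1} {b1.2} {b2.1, b2.2} {b4.1} {b4.2} on (b1, b2, b4); out.j = own outer ports
the subtree at delta composes to {out.1} {out.2} {b1.1} {b1.2} {b2.1, b2.2} {b3.1, b5.1, b5.2} {b3.2} {b4.1} {b4.2} on (b3, b5, b1, b2, b4); out.j = own outer ports


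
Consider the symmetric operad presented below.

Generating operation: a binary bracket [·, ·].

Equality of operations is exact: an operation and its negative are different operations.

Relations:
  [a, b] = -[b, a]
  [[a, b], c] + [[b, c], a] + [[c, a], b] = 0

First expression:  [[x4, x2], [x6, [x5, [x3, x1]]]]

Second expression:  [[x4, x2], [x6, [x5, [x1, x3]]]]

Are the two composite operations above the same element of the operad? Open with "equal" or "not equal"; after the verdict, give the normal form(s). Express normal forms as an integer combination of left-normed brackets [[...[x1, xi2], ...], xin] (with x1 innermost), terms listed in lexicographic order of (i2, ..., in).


not equal: they reduce to -[[[[[x1, x3], x5], x6], x2], x4] + [[[[[x1, x3], x5], x6], x4], x2] and [[[[[x1, x3], x5], x6], x2], x4] - [[[[[x1, x3], x5], x6], x4], x2]


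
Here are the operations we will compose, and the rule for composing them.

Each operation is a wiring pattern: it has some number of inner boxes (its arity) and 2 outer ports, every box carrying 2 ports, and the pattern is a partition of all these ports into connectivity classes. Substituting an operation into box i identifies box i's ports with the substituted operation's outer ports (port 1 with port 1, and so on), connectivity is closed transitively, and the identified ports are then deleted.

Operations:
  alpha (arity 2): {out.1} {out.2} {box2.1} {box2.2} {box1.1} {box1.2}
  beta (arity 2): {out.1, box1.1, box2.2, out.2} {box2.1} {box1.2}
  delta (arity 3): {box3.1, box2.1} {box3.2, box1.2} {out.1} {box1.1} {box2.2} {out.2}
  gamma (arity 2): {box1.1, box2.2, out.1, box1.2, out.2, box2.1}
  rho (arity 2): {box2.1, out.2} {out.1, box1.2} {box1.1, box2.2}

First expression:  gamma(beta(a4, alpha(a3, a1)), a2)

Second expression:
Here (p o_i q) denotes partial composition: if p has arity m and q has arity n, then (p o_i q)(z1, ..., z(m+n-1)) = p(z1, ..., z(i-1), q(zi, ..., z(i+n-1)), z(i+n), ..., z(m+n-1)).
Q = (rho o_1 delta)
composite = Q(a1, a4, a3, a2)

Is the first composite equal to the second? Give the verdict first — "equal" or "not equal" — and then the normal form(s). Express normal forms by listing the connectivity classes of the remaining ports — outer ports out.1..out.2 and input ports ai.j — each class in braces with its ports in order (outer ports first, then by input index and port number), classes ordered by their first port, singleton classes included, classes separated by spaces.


not equal: they reduce to {out.1, out.2, a2.1, a2.2, a4.1} {a1.1} {a1.2} {a3.1} {a3.2} {a4.2} and {out.1} {out.2, a2.1} {a1.1} {a1.2, a3.2} {a2.2} {a3.1, a4.1} {a4.2}

The first composite normalizes to {out.1, out.2, a2.1, a2.2, a4.1} {a1.1} {a1.2} {a3.1} {a3.2} {a4.2}
The second composite normalizes to {out.1} {out.2, a2.1} {a1.1} {a1.2, a3.2} {a2.2} {a3.1, a4.1} {a4.2}
The normal forms differ: not equal.


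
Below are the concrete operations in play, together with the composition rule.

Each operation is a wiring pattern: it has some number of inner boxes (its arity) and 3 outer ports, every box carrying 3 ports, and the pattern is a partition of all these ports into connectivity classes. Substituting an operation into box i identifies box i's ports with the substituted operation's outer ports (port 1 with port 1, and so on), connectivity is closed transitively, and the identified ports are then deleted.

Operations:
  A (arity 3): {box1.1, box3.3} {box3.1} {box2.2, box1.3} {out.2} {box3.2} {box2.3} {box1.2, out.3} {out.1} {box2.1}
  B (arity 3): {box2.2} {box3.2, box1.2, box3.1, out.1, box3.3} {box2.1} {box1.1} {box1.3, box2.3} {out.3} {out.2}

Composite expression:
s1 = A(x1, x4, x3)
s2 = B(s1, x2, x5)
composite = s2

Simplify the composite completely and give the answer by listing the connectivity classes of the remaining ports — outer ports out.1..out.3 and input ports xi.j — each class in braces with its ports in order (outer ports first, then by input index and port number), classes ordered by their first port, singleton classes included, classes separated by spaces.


{out.1, x5.1, x5.2, x5.3} {out.2} {out.3} {x1.1, x3.3} {x1.2, x2.3} {x1.3, x4.2} {x2.1} {x2.2} {x3.1} {x3.2} {x4.1} {x4.3}


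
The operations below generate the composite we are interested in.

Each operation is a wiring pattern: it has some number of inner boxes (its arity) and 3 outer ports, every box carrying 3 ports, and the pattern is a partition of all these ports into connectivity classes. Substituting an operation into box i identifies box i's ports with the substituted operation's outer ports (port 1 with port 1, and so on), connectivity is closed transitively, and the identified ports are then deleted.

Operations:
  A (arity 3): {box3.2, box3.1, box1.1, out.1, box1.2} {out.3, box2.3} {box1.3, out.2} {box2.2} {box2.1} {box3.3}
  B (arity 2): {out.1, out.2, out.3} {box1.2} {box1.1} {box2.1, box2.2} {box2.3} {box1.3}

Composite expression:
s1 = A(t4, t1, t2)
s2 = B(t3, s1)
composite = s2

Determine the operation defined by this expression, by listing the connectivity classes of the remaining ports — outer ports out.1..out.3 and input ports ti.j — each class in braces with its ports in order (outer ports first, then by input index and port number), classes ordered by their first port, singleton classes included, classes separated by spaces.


{out.1, out.2, out.3} {t1.1} {t1.2} {t1.3} {t2.1, t2.2, t4.1, t4.2, t4.3} {t2.3} {t3.1} {t3.2} {t3.3}

Reachability decides: close wires over B-identified ports.
after A, the pattern on (t4, t1, t2) reads {out.1, t2.1, t2.2, t4.1, t4.2} {out.2, t4.3} {out.3, t1.3} {t1.1} {t1.2} {t2.3} (out.j = its outer ports)
after B, the pattern on (t3, t4, t1, t2) reads {out.1, out.2, out.3} {t1.1} {t1.2} {t1.3} {t2.1, t2.2, t4.1, t4.2, t4.3} {t2.3} {t3.1} {t3.2} {t3.3} (out.j = its outer ports)


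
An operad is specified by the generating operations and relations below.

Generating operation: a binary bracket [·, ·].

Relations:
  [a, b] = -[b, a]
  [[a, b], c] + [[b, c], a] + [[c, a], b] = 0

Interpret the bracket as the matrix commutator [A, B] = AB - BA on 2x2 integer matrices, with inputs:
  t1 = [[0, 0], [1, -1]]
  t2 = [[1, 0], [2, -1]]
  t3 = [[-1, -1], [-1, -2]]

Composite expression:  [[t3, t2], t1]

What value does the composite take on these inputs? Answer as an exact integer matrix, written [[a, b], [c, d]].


[t3, t2] = [[-2, 2], [-4, 2]]
[[t3, t2], t1] = [[2, -2], [0, -2]]

[[2, -2], [0, -2]]


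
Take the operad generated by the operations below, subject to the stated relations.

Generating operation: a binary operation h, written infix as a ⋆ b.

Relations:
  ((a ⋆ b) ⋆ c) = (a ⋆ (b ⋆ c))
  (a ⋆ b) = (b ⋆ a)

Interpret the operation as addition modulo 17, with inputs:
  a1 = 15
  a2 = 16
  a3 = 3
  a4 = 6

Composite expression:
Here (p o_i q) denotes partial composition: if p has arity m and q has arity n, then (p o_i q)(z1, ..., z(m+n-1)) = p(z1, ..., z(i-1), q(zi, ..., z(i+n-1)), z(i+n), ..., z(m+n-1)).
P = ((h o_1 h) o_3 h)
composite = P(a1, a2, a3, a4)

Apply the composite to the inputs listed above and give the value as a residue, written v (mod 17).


6 (mod 17)

(a1 ⋆ a2) = 14
(a3 ⋆ a4) = 9
((a1 ⋆ a2) ⋆ (a3 ⋆ a4)) = 6


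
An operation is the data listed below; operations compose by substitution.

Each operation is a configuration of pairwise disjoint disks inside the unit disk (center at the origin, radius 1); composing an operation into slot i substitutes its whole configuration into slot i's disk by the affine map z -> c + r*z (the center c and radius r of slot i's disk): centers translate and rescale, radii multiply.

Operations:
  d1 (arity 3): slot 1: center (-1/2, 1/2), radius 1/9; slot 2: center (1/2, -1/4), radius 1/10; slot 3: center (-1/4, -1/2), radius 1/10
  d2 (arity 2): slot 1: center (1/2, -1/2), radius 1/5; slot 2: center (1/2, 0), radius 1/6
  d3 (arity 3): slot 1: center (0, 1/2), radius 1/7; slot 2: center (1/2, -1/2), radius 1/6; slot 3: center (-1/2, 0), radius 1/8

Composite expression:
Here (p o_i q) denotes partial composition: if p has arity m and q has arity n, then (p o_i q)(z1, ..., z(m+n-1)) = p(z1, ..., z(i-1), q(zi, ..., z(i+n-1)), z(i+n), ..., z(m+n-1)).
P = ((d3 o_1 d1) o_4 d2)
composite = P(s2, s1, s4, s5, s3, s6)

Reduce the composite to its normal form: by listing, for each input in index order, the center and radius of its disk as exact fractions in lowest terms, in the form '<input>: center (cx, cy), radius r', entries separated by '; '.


s1: center (1/14, 13/28), radius 1/70; s2: center (-1/14, 4/7), radius 1/63; s3: center (7/12, -1/2), radius 1/36; s4: center (-1/28, 3/7), radius 1/70; s5: center (7/12, -7/12), radius 1/30; s6: center (-1/2, 0), radius 1/8


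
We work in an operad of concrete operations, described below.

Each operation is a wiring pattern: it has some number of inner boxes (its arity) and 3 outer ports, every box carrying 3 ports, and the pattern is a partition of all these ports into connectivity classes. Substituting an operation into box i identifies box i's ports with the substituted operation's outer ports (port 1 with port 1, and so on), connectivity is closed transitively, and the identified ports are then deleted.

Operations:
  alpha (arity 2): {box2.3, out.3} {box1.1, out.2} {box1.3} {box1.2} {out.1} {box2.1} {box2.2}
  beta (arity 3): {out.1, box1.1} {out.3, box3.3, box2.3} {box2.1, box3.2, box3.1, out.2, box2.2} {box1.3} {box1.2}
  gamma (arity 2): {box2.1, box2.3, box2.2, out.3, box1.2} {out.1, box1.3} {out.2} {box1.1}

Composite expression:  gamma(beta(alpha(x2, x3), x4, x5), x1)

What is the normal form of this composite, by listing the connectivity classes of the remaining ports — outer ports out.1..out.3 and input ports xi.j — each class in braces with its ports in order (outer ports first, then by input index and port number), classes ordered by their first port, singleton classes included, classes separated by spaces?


Substituting into gamma glues patterns; closure does the rest.
after alpha, the pattern on (x2, x3) reads {out.1} {out.2, x2.1} {out.3, x3.3} {x2.2} {x2.3} {x3.1} {x3.2} (out.j = its outer ports)
after beta, the pattern on (x2, x3, x4, x5) reads {out.1} {out.2, x4.1, x4.2, x5.1, x5.2} {out.3, x4.3, x5.3} {x2.1} {x2.2} {x2.3} {x3.1} {x3.2} {x3.3} (out.j = its outer ports)
after gamma, the pattern on (x2, x3, x4, x5, x1) reads {out.1, x4.3, x5.3} {out.2} {out.3, x1.1, x1.2, x1.3, x4.1, x4.2, x5.1, x5.2} {x2.1} {x2.2} {x2.3} {x3.1} {x3.2} {x3.3} (out.j = its outer ports)

{out.1, x4.3, x5.3} {out.2} {out.3, x1.1, x1.2, x1.3, x4.1, x4.2, x5.1, x5.2} {x2.1} {x2.2} {x2.3} {x3.1} {x3.2} {x3.3}


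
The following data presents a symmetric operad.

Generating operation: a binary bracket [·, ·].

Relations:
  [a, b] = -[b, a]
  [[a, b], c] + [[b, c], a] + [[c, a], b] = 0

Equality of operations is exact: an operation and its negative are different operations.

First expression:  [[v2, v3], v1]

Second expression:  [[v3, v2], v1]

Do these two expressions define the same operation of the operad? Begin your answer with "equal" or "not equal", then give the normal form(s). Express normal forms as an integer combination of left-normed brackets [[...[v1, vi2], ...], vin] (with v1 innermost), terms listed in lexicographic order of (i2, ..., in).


The first expression, normalized: -[[v1, v2], v3] + [[v1, v3], v2]
The second expression, normalized: [[v1, v2], v3] - [[v1, v3], v2]
They disagree, so not equal.

not equal; the first gives -[[v1, v2], v3] + [[v1, v3], v2] and the second [[v1, v2], v3] - [[v1, v3], v2]


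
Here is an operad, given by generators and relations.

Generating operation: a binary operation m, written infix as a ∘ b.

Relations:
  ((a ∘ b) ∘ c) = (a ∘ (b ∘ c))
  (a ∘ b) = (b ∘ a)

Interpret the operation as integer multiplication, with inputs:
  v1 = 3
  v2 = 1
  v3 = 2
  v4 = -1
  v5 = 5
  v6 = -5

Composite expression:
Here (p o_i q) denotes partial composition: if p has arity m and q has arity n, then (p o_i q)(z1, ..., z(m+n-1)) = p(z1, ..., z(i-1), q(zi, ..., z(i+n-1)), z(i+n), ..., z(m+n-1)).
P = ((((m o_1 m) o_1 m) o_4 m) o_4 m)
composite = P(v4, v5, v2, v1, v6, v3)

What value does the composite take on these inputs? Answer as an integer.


150

(v4 ∘ v5) = -5
((v4 ∘ v5) ∘ v2) = -5
(v1 ∘ v6) = -15
((v1 ∘ v6) ∘ v3) = -30
(((v4 ∘ v5) ∘ v2) ∘ ((v1 ∘ v6) ∘ v3)) = 150


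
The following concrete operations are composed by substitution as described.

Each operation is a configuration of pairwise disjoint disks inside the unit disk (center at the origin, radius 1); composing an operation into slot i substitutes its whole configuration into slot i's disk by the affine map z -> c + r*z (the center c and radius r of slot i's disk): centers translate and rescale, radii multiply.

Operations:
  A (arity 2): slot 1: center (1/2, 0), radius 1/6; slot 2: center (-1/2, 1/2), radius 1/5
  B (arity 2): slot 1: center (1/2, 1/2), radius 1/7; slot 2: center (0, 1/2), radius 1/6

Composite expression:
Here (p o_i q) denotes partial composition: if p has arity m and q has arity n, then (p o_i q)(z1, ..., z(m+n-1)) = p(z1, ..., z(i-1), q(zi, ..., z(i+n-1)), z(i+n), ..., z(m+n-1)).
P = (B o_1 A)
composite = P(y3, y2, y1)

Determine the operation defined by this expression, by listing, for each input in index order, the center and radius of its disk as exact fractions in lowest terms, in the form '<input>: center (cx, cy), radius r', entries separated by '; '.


y1: center (0, 1/2), radius 1/6; y2: center (3/7, 4/7), radius 1/35; y3: center (4/7, 1/2), radius 1/42

Each y-disk chains the slot maps above it in B; radii multiply.
input y3: applying the 2 nested substitutions gives center (4/7, 1/2), radius 1/42
input y2: applying the 2 nested substitutions gives center (3/7, 4/7), radius 1/35
input y1: applying the 1 nested substitution gives center (0, 1/2), radius 1/6


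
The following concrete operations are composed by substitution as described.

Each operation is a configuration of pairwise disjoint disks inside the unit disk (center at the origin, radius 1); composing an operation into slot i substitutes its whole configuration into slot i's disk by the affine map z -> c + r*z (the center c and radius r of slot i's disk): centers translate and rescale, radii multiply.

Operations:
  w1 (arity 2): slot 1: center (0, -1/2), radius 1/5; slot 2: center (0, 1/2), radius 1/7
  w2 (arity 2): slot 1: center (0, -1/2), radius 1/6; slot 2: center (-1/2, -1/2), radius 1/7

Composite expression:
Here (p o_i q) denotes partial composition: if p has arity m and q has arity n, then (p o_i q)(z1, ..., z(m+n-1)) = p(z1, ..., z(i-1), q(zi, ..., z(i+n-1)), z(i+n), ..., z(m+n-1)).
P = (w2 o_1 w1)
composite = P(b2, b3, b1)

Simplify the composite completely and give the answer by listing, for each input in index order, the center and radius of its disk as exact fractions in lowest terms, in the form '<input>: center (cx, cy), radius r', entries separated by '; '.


b1: center (-1/2, -1/2), radius 1/7; b2: center (0, -7/12), radius 1/30; b3: center (0, -5/12), radius 1/42

Follow each b-input down from w2: c' goes to c + r*c', radius to r*r'.
input b2: applying the 2 nested substitutions gives center (0, -7/12), radius 1/30
input b3: applying the 2 nested substitutions gives center (0, -5/12), radius 1/42
input b1: applying the 1 nested substitution gives center (-1/2, -1/2), radius 1/7


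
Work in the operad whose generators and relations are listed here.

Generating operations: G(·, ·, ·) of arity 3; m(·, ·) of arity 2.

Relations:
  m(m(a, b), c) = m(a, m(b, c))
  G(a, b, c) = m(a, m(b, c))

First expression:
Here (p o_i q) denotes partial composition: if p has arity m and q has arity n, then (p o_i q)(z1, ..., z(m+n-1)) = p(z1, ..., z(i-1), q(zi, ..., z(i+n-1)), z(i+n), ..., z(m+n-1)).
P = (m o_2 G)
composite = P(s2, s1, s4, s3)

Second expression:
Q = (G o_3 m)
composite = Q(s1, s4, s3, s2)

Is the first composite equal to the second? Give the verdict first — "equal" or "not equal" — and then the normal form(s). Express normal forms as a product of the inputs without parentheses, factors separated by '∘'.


Normal form of the first expression: s2 ∘ s1 ∘ s4 ∘ s3
Normal form of the second expression: s1 ∘ s4 ∘ s3 ∘ s2
Distinct normal forms: not equal.

not equal; the first gives s2 ∘ s1 ∘ s4 ∘ s3 and the second s1 ∘ s4 ∘ s3 ∘ s2


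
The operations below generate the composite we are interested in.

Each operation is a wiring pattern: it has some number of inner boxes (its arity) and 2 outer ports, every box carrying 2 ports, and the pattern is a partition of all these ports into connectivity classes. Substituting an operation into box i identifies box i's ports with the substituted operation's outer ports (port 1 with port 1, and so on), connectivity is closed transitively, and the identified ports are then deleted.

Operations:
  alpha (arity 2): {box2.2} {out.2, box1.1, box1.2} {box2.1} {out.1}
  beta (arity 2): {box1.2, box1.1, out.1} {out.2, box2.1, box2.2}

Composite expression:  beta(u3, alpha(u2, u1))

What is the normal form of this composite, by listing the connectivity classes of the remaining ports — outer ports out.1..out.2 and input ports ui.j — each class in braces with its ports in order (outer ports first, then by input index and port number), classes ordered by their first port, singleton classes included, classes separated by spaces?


{out.1, u3.1, u3.2} {out.2, u2.1, u2.2} {u1.1} {u1.2}

After gluing at beta, chains via deleted ports link the u-ports.
composing alpha on (u2, u1), with out.j its own outer ports: {out.1} {out.2, u2.1, u2.2} {u1.1} {u1.2}
composing beta on (u3, u2, u1), with out.j its own outer ports: {out.1, u3.1, u3.2} {out.2, u2.1, u2.2} {u1.1} {u1.2}
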